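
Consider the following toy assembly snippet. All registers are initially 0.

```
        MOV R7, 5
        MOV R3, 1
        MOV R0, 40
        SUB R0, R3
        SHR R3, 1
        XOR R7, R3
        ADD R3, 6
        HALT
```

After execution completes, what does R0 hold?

39

R7=5
R3=1
R0=40
R0=40-1=39
R3=1>>1=0
R7=5^0=5
R3=0+6=6
halt.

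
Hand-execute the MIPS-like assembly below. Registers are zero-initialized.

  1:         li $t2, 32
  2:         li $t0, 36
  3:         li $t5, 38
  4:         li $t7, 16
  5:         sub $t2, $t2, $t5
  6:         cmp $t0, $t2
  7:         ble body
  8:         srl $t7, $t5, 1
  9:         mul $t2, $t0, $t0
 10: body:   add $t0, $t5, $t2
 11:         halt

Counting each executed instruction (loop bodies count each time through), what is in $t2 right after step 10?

1296

$t2=32
$t0=36
$t5=38
$t7=16
$t2=32-38=-6
cmp $t0, $t2  (cmp 36,-6)
ble body: not taken
$t7=38>>1=19
$t2=36*36=1296
$t0=38+1296=1334
After step 10: $t2 = 1296.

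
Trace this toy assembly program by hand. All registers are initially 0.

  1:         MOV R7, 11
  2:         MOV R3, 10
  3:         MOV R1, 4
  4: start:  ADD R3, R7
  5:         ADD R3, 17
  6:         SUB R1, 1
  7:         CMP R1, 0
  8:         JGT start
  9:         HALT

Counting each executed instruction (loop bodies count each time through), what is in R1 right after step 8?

after MOV R7, 11: R7=11
after MOV R3, 10: R3=10
after MOV R1, 4: R1=4
after ADD R3, R7: R3=10+11=21
after ADD R3, 17: R3=21+17=38
after SUB R1, 1: R1=4-1=3
CMP R1, 0  (cmp 3,0)
JGT start: taken
After step 8: R1 = 3.

3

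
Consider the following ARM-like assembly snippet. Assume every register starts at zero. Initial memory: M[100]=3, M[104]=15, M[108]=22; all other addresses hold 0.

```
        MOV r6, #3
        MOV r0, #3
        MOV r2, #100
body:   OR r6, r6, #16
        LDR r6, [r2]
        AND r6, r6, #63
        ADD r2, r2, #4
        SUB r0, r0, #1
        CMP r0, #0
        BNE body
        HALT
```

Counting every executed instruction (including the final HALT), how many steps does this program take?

25

after MOV r6, #3: r6=3
after MOV r0, #3: r0=3
after MOV r2, #100: r2=100
after OR r6, r6, #16: r6=3|16=19
after LDR r6, [r2]: r6=M[100]=3
after AND r6, r6, #63: r6=3&63=3
after ADD r2, r2, #4: r2=100+4=104
after SUB r0, r0, #1: r0=3-1=2
CMP r0, #0  (cmp 2,0)
BNE body: taken
after OR r6, r6, #16: r6=3|16=19
after LDR r6, [r2]: r6=M[104]=15
after AND r6, r6, #63: r6=15&63=15
after ADD r2, r2, #4: r2=104+4=108
after SUB r0, r0, #1: r0=2-1=1
CMP r0, #0  (cmp 1,0)
BNE body: taken
after OR r6, r6, #16: r6=15|16=31
after LDR r6, [r2]: r6=M[108]=22
after AND r6, r6, #63: r6=22&63=22
after ADD r2, r2, #4: r2=108+4=112
after SUB r0, r0, #1: r0=1-1=0
CMP r0, #0  (cmp 0,0)
BNE body: not taken
halt.
Total executed instructions: 25.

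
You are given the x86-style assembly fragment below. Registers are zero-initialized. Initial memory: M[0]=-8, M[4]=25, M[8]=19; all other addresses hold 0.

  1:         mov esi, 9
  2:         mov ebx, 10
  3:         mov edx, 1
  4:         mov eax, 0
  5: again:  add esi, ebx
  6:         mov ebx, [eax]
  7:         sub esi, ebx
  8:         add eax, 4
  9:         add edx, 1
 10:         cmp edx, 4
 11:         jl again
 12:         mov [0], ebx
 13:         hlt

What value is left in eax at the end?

12

after mov esi, 9: esi=9
after mov ebx, 10: ebx=10
after mov edx, 1: edx=1
after mov eax, 0: eax=0
after add esi, ebx: esi=9+10=19
after mov ebx, [eax]: ebx=M[0]=-8
after sub esi, ebx: esi=19-(-8)=27
after add eax, 4: eax=0+4=4
after add edx, 1: edx=1+1=2
cmp edx, 4  (cmp 2,4)
jl again: taken
after add esi, ebx: esi=27+(-8)=19
after mov ebx, [eax]: ebx=M[4]=25
after sub esi, ebx: esi=19-25=-6
after add eax, 4: eax=4+4=8
after add edx, 1: edx=2+1=3
cmp edx, 4  (cmp 3,4)
jl again: taken
after add esi, ebx: esi=(-6)+25=19
after mov ebx, [eax]: ebx=M[8]=19
after sub esi, ebx: esi=19-19=0
after add eax, 4: eax=8+4=12
after add edx, 1: edx=3+1=4
cmp edx, 4  (cmp 4,4)
jl again: not taken
mov [0], ebx → M[0]=19
halt.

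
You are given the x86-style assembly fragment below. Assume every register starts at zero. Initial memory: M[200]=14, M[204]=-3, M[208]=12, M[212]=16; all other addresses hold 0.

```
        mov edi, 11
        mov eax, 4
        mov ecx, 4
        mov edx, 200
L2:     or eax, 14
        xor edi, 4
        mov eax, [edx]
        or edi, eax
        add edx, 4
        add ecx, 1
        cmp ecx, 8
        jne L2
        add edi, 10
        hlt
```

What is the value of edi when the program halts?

edi=11
eax=4
ecx=4
edx=200
eax=4|14=14
edi=11^4=15
eax=M[200]=14
edi=15|14=15
edx=200+4=204
ecx=4+1=5
cmp ecx, 8  (cmp 5,8)
jne L2: taken
eax=14|14=14
edi=15^4=11
eax=M[204]=-3
edi=11|(-3)=-1
edx=204+4=208
ecx=5+1=6
cmp ecx, 8  (cmp 6,8)
jne L2: taken
eax=(-3)|14=-1
edi=(-1)^4=-5
eax=M[208]=12
edi=(-5)|12=-1
edx=208+4=212
ecx=6+1=7
cmp ecx, 8  (cmp 7,8)
jne L2: taken
eax=12|14=14
edi=(-1)^4=-5
eax=M[212]=16
edi=(-5)|16=-5
edx=212+4=216
ecx=7+1=8
cmp ecx, 8  (cmp 8,8)
jne L2: not taken
edi=(-5)+10=5
halt.

5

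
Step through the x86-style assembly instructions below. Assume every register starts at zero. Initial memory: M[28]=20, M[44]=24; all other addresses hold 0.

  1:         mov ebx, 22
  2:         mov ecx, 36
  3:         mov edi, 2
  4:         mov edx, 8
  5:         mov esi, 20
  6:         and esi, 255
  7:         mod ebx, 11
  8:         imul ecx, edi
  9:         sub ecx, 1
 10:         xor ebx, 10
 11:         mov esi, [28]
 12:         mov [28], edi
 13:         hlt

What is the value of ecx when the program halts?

71

after mov ebx, 22: ebx=22
after mov ecx, 36: ecx=36
after mov edi, 2: edi=2
after mov edx, 8: edx=8
after mov esi, 20: esi=20
after and esi, 255: esi=20&255=20
after mod ebx, 11: ebx=22%11=0
after imul ecx, edi: ecx=36*2=72
after sub ecx, 1: ecx=72-1=71
after xor ebx, 10: ebx=0^10=10
after mov esi, [28]: esi=M[28]=20
mov [28], edi → M[28]=2
halt.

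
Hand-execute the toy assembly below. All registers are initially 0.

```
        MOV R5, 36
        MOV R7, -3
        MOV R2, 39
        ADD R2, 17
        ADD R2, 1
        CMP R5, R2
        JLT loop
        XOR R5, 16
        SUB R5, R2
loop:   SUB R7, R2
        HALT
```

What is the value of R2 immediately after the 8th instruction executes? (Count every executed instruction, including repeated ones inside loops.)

after MOV R5, 36: R5=36
after MOV R7, -3: R7=-3
after MOV R2, 39: R2=39
after ADD R2, 17: R2=39+17=56
after ADD R2, 1: R2=56+1=57
CMP R5, R2  (cmp 36,57)
JLT loop: taken
after SUB R7, R2: R7=(-3)-57=-60
After step 8: R2 = 57.

57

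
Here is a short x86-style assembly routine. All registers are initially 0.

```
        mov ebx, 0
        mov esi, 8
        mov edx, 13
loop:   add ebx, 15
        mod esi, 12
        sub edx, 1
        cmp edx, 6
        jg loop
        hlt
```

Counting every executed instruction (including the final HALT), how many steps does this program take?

39

ebx=0
esi=8
edx=13
ebx=0+15=15
esi=8%12=8
edx=13-1=12
cmp edx, 6  (cmp 12,6)
jg loop: taken
ebx=15+15=30
esi=8%12=8
edx=12-1=11
cmp edx, 6  (cmp 11,6)
jg loop: taken
ebx=30+15=45
esi=8%12=8
edx=11-1=10
cmp edx, 6  (cmp 10,6)
jg loop: taken
ebx=45+15=60
esi=8%12=8
edx=10-1=9
cmp edx, 6  (cmp 9,6)
jg loop: taken
ebx=60+15=75
esi=8%12=8
edx=9-1=8
cmp edx, 6  (cmp 8,6)
jg loop: taken
ebx=75+15=90
esi=8%12=8
edx=8-1=7
cmp edx, 6  (cmp 7,6)
jg loop: taken
ebx=90+15=105
esi=8%12=8
edx=7-1=6
cmp edx, 6  (cmp 6,6)
jg loop: not taken
halt.
Total executed instructions: 39.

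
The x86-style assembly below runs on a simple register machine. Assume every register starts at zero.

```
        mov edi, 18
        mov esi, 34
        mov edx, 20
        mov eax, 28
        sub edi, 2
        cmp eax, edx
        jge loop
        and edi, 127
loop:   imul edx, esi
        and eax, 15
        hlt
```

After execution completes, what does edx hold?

mov edi, 18 → edi=18
mov esi, 34 → esi=34
mov edx, 20 → edx=20
mov eax, 28 → eax=28
sub edi, 2 → edi=18-2=16
cmp eax, edx  (cmp 28,20)
jge loop: taken
imul edx, esi → edx=20*34=680
and eax, 15 → eax=28&15=12
halt.

680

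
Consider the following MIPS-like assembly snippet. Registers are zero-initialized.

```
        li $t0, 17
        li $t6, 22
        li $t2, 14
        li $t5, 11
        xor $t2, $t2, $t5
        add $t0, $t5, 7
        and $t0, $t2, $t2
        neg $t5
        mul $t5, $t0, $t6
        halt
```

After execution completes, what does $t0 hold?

5

after li $t0, 17: $t0=17
after li $t6, 22: $t6=22
after li $t2, 14: $t2=14
after li $t5, 11: $t5=11
after xor $t2, $t2, $t5: $t2=14^11=5
after add $t0, $t5, 7: $t0=11+7=18
after and $t0, $t2, $t2: $t0=5&5=5
after neg $t5: $t5=-(11)=-11
after mul $t5, $t0, $t6: $t5=5*22=110
halt.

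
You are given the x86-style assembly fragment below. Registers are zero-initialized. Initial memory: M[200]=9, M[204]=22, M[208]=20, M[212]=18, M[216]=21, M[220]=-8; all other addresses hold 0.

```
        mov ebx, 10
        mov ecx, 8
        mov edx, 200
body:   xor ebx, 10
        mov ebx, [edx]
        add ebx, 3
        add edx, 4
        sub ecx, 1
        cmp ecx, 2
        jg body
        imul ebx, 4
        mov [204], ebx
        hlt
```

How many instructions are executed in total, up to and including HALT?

48

after mov ebx, 10: ebx=10
after mov ecx, 8: ecx=8
after mov edx, 200: edx=200
after xor ebx, 10: ebx=10^10=0
after mov ebx, [edx]: ebx=M[200]=9
after add ebx, 3: ebx=9+3=12
after add edx, 4: edx=200+4=204
after sub ecx, 1: ecx=8-1=7
cmp ecx, 2  (cmp 7,2)
jg body: taken
after xor ebx, 10: ebx=12^10=6
after mov ebx, [edx]: ebx=M[204]=22
after add ebx, 3: ebx=22+3=25
after add edx, 4: edx=204+4=208
after sub ecx, 1: ecx=7-1=6
cmp ecx, 2  (cmp 6,2)
jg body: taken
after xor ebx, 10: ebx=25^10=19
after mov ebx, [edx]: ebx=M[208]=20
after add ebx, 3: ebx=20+3=23
after add edx, 4: edx=208+4=212
after sub ecx, 1: ecx=6-1=5
cmp ecx, 2  (cmp 5,2)
jg body: taken
after xor ebx, 10: ebx=23^10=29
after mov ebx, [edx]: ebx=M[212]=18
after add ebx, 3: ebx=18+3=21
after add edx, 4: edx=212+4=216
after sub ecx, 1: ecx=5-1=4
cmp ecx, 2  (cmp 4,2)
jg body: taken
after xor ebx, 10: ebx=21^10=31
after mov ebx, [edx]: ebx=M[216]=21
after add ebx, 3: ebx=21+3=24
after add edx, 4: edx=216+4=220
after sub ecx, 1: ecx=4-1=3
cmp ecx, 2  (cmp 3,2)
jg body: taken
after xor ebx, 10: ebx=24^10=18
after mov ebx, [edx]: ebx=M[220]=-8
after add ebx, 3: ebx=(-8)+3=-5
after add edx, 4: edx=220+4=224
after sub ecx, 1: ecx=3-1=2
cmp ecx, 2  (cmp 2,2)
jg body: not taken
after imul ebx, 4: ebx=(-5)*4=-20
mov [204], ebx → M[204]=-20
halt.
Total executed instructions: 48.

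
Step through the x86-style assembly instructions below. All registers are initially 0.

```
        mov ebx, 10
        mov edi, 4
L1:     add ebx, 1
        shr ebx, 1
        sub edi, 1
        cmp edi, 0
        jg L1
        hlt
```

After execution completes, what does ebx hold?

ebx=10
edi=4
ebx=10+1=11
ebx=11>>1=5
edi=4-1=3
cmp edi, 0  (cmp 3,0)
jg L1: taken
ebx=5+1=6
ebx=6>>1=3
edi=3-1=2
cmp edi, 0  (cmp 2,0)
jg L1: taken
ebx=3+1=4
ebx=4>>1=2
edi=2-1=1
cmp edi, 0  (cmp 1,0)
jg L1: taken
ebx=2+1=3
ebx=3>>1=1
edi=1-1=0
cmp edi, 0  (cmp 0,0)
jg L1: not taken
halt.

1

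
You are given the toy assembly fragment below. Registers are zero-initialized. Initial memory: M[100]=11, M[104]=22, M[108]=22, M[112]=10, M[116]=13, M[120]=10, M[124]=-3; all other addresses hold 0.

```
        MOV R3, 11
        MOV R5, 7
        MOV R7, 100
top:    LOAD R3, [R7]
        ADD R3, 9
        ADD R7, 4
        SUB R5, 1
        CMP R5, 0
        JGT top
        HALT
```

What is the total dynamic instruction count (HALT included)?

46

MOV R3, 11 → R3=11
MOV R5, 7 → R5=7
MOV R7, 100 → R7=100
LOAD R3, [R7] → R3=M[100]=11
ADD R3, 9 → R3=11+9=20
ADD R7, 4 → R7=100+4=104
SUB R5, 1 → R5=7-1=6
CMP R5, 0  (cmp 6,0)
JGT top: taken
LOAD R3, [R7] → R3=M[104]=22
ADD R3, 9 → R3=22+9=31
ADD R7, 4 → R7=104+4=108
SUB R5, 1 → R5=6-1=5
CMP R5, 0  (cmp 5,0)
JGT top: taken
LOAD R3, [R7] → R3=M[108]=22
ADD R3, 9 → R3=22+9=31
ADD R7, 4 → R7=108+4=112
SUB R5, 1 → R5=5-1=4
CMP R5, 0  (cmp 4,0)
JGT top: taken
LOAD R3, [R7] → R3=M[112]=10
ADD R3, 9 → R3=10+9=19
ADD R7, 4 → R7=112+4=116
SUB R5, 1 → R5=4-1=3
CMP R5, 0  (cmp 3,0)
JGT top: taken
LOAD R3, [R7] → R3=M[116]=13
ADD R3, 9 → R3=13+9=22
ADD R7, 4 → R7=116+4=120
SUB R5, 1 → R5=3-1=2
CMP R5, 0  (cmp 2,0)
JGT top: taken
LOAD R3, [R7] → R3=M[120]=10
ADD R3, 9 → R3=10+9=19
ADD R7, 4 → R7=120+4=124
SUB R5, 1 → R5=2-1=1
CMP R5, 0  (cmp 1,0)
JGT top: taken
LOAD R3, [R7] → R3=M[124]=-3
ADD R3, 9 → R3=(-3)+9=6
ADD R7, 4 → R7=124+4=128
SUB R5, 1 → R5=1-1=0
CMP R5, 0  (cmp 0,0)
JGT top: not taken
halt.
Total executed instructions: 46.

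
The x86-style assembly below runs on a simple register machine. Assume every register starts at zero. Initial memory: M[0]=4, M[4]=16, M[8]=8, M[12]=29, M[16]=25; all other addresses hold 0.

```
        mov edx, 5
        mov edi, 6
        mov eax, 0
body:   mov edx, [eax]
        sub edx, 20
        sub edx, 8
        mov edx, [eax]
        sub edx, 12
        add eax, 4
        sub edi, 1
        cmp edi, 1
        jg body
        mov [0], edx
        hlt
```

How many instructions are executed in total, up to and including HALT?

50

edx=5
edi=6
eax=0
edx=M[0]=4
edx=4-20=-16
edx=(-16)-8=-24
edx=M[0]=4
edx=4-12=-8
eax=0+4=4
edi=6-1=5
cmp edi, 1  (cmp 5,1)
jg body: taken
edx=M[4]=16
edx=16-20=-4
edx=(-4)-8=-12
edx=M[4]=16
edx=16-12=4
eax=4+4=8
edi=5-1=4
cmp edi, 1  (cmp 4,1)
jg body: taken
edx=M[8]=8
edx=8-20=-12
edx=(-12)-8=-20
edx=M[8]=8
edx=8-12=-4
eax=8+4=12
edi=4-1=3
cmp edi, 1  (cmp 3,1)
jg body: taken
edx=M[12]=29
edx=29-20=9
edx=9-8=1
edx=M[12]=29
edx=29-12=17
eax=12+4=16
edi=3-1=2
cmp edi, 1  (cmp 2,1)
jg body: taken
edx=M[16]=25
edx=25-20=5
edx=5-8=-3
edx=M[16]=25
edx=25-12=13
eax=16+4=20
edi=2-1=1
cmp edi, 1  (cmp 1,1)
jg body: not taken
mov [0], edx → M[0]=13
halt.
Total executed instructions: 50.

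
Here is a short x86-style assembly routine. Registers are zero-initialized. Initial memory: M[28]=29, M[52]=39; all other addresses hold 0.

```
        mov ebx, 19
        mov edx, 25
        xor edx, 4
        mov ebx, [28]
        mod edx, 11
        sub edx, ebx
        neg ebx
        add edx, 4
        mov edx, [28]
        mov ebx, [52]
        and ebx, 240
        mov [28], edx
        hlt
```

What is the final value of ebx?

after mov ebx, 19: ebx=19
after mov edx, 25: edx=25
after xor edx, 4: edx=25^4=29
after mov ebx, [28]: ebx=M[28]=29
after mod edx, 11: edx=29%11=7
after sub edx, ebx: edx=7-29=-22
after neg ebx: ebx=-(29)=-29
after add edx, 4: edx=(-22)+4=-18
after mov edx, [28]: edx=M[28]=29
after mov ebx, [52]: ebx=M[52]=39
after and ebx, 240: ebx=39&240=32
mov [28], edx → M[28]=29
halt.

32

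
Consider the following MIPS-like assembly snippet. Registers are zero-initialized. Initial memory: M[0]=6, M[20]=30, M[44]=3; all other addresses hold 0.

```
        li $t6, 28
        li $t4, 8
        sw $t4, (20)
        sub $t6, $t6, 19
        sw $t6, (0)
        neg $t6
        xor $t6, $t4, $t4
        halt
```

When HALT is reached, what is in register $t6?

0

$t6=28
$t4=8
sw $t4, (20) → M[20]=8
$t6=28-19=9
sw $t6, (0) → M[0]=9
$t6=-(9)=-9
$t6=8^8=0
halt.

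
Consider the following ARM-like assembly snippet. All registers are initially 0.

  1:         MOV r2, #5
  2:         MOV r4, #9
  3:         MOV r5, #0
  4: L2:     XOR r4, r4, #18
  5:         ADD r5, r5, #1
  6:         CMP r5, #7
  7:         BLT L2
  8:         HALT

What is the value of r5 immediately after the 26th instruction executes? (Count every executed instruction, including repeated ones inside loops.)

r2=5
r4=9
r5=0
r4=9^18=27
r5=0+1=1
CMP r5, #7  (cmp 1,7)
BLT L2: taken
r4=27^18=9
r5=1+1=2
CMP r5, #7  (cmp 2,7)
BLT L2: taken
r4=9^18=27
r5=2+1=3
CMP r5, #7  (cmp 3,7)
BLT L2: taken
r4=27^18=9
r5=3+1=4
CMP r5, #7  (cmp 4,7)
BLT L2: taken
r4=9^18=27
r5=4+1=5
CMP r5, #7  (cmp 5,7)
BLT L2: taken
r4=27^18=9
r5=5+1=6
CMP r5, #7  (cmp 6,7)
After step 26: r5 = 6.

6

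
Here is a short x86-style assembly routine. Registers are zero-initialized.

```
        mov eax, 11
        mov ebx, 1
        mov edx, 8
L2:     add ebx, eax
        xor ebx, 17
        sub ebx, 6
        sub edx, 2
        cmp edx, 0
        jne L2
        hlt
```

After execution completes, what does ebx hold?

after mov eax, 11: eax=11
after mov ebx, 1: ebx=1
after mov edx, 8: edx=8
after add ebx, eax: ebx=1+11=12
after xor ebx, 17: ebx=12^17=29
after sub ebx, 6: ebx=29-6=23
after sub edx, 2: edx=8-2=6
cmp edx, 0  (cmp 6,0)
jne L2: taken
after add ebx, eax: ebx=23+11=34
after xor ebx, 17: ebx=34^17=51
after sub ebx, 6: ebx=51-6=45
after sub edx, 2: edx=6-2=4
cmp edx, 0  (cmp 4,0)
jne L2: taken
after add ebx, eax: ebx=45+11=56
after xor ebx, 17: ebx=56^17=41
after sub ebx, 6: ebx=41-6=35
after sub edx, 2: edx=4-2=2
cmp edx, 0  (cmp 2,0)
jne L2: taken
after add ebx, eax: ebx=35+11=46
after xor ebx, 17: ebx=46^17=63
after sub ebx, 6: ebx=63-6=57
after sub edx, 2: edx=2-2=0
cmp edx, 0  (cmp 0,0)
jne L2: not taken
halt.

57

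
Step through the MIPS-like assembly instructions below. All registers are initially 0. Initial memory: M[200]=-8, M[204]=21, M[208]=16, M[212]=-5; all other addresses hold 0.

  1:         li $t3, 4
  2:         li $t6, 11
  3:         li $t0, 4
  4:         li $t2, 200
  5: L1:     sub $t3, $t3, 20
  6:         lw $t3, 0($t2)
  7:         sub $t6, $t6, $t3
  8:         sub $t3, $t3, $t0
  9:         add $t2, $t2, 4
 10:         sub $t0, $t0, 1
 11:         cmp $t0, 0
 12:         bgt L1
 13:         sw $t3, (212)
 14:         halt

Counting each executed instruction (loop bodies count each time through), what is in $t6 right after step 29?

-18

$t3=4
$t6=11
$t0=4
$t2=200
$t3=4-20=-16
$t3=M[200]=-8
$t6=11-(-8)=19
$t3=(-8)-4=-12
$t2=200+4=204
$t0=4-1=3
cmp $t0, 0  (cmp 3,0)
bgt L1: taken
$t3=(-12)-20=-32
$t3=M[204]=21
$t6=19-21=-2
$t3=21-3=18
$t2=204+4=208
$t0=3-1=2
cmp $t0, 0  (cmp 2,0)
bgt L1: taken
$t3=18-20=-2
$t3=M[208]=16
$t6=(-2)-16=-18
$t3=16-2=14
$t2=208+4=212
$t0=2-1=1
cmp $t0, 0  (cmp 1,0)
bgt L1: taken
$t3=14-20=-6
After step 29: $t6 = -18.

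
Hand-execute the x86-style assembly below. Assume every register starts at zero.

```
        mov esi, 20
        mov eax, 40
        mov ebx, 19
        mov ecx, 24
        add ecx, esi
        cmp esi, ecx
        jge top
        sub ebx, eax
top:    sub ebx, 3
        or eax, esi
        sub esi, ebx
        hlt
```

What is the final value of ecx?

44

esi=20
eax=40
ebx=19
ecx=24
ecx=24+20=44
cmp esi, ecx  (cmp 20,44)
jge top: not taken
ebx=19-40=-21
ebx=(-21)-3=-24
eax=40|20=60
esi=20-(-24)=44
halt.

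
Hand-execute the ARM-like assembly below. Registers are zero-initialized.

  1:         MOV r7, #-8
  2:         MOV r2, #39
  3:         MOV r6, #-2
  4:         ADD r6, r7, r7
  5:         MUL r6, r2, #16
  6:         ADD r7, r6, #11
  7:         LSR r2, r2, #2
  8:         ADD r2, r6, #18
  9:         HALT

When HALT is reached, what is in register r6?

624

MOV r7, #-8 → r7=-8
MOV r2, #39 → r2=39
MOV r6, #-2 → r6=-2
ADD r6, r7, r7 → r6=(-8)+(-8)=-16
MUL r6, r2, #16 → r6=39*16=624
ADD r7, r6, #11 → r7=624+11=635
LSR r2, r2, #2 → r2=39>>2=9
ADD r2, r6, #18 → r2=624+18=642
halt.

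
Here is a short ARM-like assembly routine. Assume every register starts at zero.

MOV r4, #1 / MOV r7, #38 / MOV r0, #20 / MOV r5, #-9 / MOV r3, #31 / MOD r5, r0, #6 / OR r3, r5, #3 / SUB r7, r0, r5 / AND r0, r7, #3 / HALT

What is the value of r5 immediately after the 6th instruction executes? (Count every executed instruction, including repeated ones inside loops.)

MOV r4, #1 → r4=1
MOV r7, #38 → r7=38
MOV r0, #20 → r0=20
MOV r5, #-9 → r5=-9
MOV r3, #31 → r3=31
MOD r5, r0, #6 → r5=20%6=2
After step 6: r5 = 2.

2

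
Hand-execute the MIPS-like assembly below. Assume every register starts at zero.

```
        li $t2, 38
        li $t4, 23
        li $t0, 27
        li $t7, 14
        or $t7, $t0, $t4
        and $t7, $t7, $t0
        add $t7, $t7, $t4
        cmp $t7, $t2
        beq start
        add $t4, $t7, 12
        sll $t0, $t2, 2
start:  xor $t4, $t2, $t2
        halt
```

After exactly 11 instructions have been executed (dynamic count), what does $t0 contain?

152

after li $t2, 38: $t2=38
after li $t4, 23: $t4=23
after li $t0, 27: $t0=27
after li $t7, 14: $t7=14
after or $t7, $t0, $t4: $t7=27|23=31
after and $t7, $t7, $t0: $t7=31&27=27
after add $t7, $t7, $t4: $t7=27+23=50
cmp $t7, $t2  (cmp 50,38)
beq start: not taken
after add $t4, $t7, 12: $t4=50+12=62
after sll $t0, $t2, 2: $t0=38<<2=152
After step 11: $t0 = 152.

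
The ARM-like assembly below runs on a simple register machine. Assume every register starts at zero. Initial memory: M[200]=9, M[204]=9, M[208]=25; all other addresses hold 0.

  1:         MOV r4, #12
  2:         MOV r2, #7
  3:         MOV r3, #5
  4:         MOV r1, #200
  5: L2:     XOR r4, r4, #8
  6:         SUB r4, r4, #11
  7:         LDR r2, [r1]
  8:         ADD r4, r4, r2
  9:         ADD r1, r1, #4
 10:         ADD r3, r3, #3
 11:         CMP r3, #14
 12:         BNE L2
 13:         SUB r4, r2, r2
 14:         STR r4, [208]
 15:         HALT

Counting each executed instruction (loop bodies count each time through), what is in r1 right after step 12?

204

MOV r4, #12 → r4=12
MOV r2, #7 → r2=7
MOV r3, #5 → r3=5
MOV r1, #200 → r1=200
XOR r4, r4, #8 → r4=12^8=4
SUB r4, r4, #11 → r4=4-11=-7
LDR r2, [r1] → r2=M[200]=9
ADD r4, r4, r2 → r4=(-7)+9=2
ADD r1, r1, #4 → r1=200+4=204
ADD r3, r3, #3 → r3=5+3=8
CMP r3, #14  (cmp 8,14)
BNE L2: taken
After step 12: r1 = 204.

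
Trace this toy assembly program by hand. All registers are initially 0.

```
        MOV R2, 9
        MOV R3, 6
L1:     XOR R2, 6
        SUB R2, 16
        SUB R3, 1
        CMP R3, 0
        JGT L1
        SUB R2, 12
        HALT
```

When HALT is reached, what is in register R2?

MOV R2, 9 → R2=9
MOV R3, 6 → R3=6
XOR R2, 6 → R2=9^6=15
SUB R2, 16 → R2=15-16=-1
SUB R3, 1 → R3=6-1=5
CMP R3, 0  (cmp 5,0)
JGT L1: taken
XOR R2, 6 → R2=(-1)^6=-7
SUB R2, 16 → R2=(-7)-16=-23
SUB R3, 1 → R3=5-1=4
CMP R3, 0  (cmp 4,0)
JGT L1: taken
XOR R2, 6 → R2=(-23)^6=-17
SUB R2, 16 → R2=(-17)-16=-33
SUB R3, 1 → R3=4-1=3
CMP R3, 0  (cmp 3,0)
JGT L1: taken
XOR R2, 6 → R2=(-33)^6=-39
SUB R2, 16 → R2=(-39)-16=-55
SUB R3, 1 → R3=3-1=2
CMP R3, 0  (cmp 2,0)
JGT L1: taken
XOR R2, 6 → R2=(-55)^6=-49
SUB R2, 16 → R2=(-49)-16=-65
SUB R3, 1 → R3=2-1=1
CMP R3, 0  (cmp 1,0)
JGT L1: taken
XOR R2, 6 → R2=(-65)^6=-71
SUB R2, 16 → R2=(-71)-16=-87
SUB R3, 1 → R3=1-1=0
CMP R3, 0  (cmp 0,0)
JGT L1: not taken
SUB R2, 12 → R2=(-87)-12=-99
halt.

-99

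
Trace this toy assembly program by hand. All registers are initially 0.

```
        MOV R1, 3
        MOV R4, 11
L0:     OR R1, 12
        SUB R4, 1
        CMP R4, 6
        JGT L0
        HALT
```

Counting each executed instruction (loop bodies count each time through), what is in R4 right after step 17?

7

MOV R1, 3 → R1=3
MOV R4, 11 → R4=11
OR R1, 12 → R1=3|12=15
SUB R4, 1 → R4=11-1=10
CMP R4, 6  (cmp 10,6)
JGT L0: taken
OR R1, 12 → R1=15|12=15
SUB R4, 1 → R4=10-1=9
CMP R4, 6  (cmp 9,6)
JGT L0: taken
OR R1, 12 → R1=15|12=15
SUB R4, 1 → R4=9-1=8
CMP R4, 6  (cmp 8,6)
JGT L0: taken
OR R1, 12 → R1=15|12=15
SUB R4, 1 → R4=8-1=7
CMP R4, 6  (cmp 7,6)
After step 17: R4 = 7.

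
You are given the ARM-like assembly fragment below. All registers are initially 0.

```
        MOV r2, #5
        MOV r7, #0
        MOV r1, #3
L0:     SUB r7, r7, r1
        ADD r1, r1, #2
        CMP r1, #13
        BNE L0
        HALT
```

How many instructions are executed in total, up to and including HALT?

MOV r2, #5 → r2=5
MOV r7, #0 → r7=0
MOV r1, #3 → r1=3
SUB r7, r7, r1 → r7=0-3=-3
ADD r1, r1, #2 → r1=3+2=5
CMP r1, #13  (cmp 5,13)
BNE L0: taken
SUB r7, r7, r1 → r7=(-3)-5=-8
ADD r1, r1, #2 → r1=5+2=7
CMP r1, #13  (cmp 7,13)
BNE L0: taken
SUB r7, r7, r1 → r7=(-8)-7=-15
ADD r1, r1, #2 → r1=7+2=9
CMP r1, #13  (cmp 9,13)
BNE L0: taken
SUB r7, r7, r1 → r7=(-15)-9=-24
ADD r1, r1, #2 → r1=9+2=11
CMP r1, #13  (cmp 11,13)
BNE L0: taken
SUB r7, r7, r1 → r7=(-24)-11=-35
ADD r1, r1, #2 → r1=11+2=13
CMP r1, #13  (cmp 13,13)
BNE L0: not taken
halt.
Total executed instructions: 24.

24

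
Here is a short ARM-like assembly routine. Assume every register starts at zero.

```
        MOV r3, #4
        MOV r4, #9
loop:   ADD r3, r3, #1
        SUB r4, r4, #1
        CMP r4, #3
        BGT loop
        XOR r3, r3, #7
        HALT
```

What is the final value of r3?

after MOV r3, #4: r3=4
after MOV r4, #9: r4=9
after ADD r3, r3, #1: r3=4+1=5
after SUB r4, r4, #1: r4=9-1=8
CMP r4, #3  (cmp 8,3)
BGT loop: taken
after ADD r3, r3, #1: r3=5+1=6
after SUB r4, r4, #1: r4=8-1=7
CMP r4, #3  (cmp 7,3)
BGT loop: taken
after ADD r3, r3, #1: r3=6+1=7
after SUB r4, r4, #1: r4=7-1=6
CMP r4, #3  (cmp 6,3)
BGT loop: taken
after ADD r3, r3, #1: r3=7+1=8
after SUB r4, r4, #1: r4=6-1=5
CMP r4, #3  (cmp 5,3)
BGT loop: taken
after ADD r3, r3, #1: r3=8+1=9
after SUB r4, r4, #1: r4=5-1=4
CMP r4, #3  (cmp 4,3)
BGT loop: taken
after ADD r3, r3, #1: r3=9+1=10
after SUB r4, r4, #1: r4=4-1=3
CMP r4, #3  (cmp 3,3)
BGT loop: not taken
after XOR r3, r3, #7: r3=10^7=13
halt.

13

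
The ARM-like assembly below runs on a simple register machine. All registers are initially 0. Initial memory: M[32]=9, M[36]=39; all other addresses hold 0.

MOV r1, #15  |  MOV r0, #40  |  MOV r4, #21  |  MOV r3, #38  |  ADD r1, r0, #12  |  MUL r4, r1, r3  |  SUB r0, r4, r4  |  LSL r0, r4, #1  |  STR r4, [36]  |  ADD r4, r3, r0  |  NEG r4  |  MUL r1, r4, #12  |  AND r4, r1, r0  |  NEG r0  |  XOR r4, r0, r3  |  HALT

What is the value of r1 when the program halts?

r1=15
r0=40
r4=21
r3=38
r1=40+12=52
r4=52*38=1976
r0=1976-1976=0
r0=1976<<1=3952
STR r4, [36] → M[36]=1976
r4=38+3952=3990
r4=-(3990)=-3990
r1=(-3990)*12=-47880
r4=(-47880)&3952=1136
r0=-(3952)=-3952
r4=(-3952)^38=-3914
halt.

-47880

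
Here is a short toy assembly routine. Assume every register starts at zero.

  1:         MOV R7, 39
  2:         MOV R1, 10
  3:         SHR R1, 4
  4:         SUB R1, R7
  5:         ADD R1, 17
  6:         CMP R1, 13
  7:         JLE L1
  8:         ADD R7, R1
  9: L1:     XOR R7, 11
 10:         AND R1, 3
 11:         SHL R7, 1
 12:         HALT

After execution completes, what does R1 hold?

2

R7=39
R1=10
R1=10>>4=0
R1=0-39=-39
R1=(-39)+17=-22
CMP R1, 13  (cmp -22,13)
JLE L1: taken
R7=39^11=44
R1=(-22)&3=2
R7=44<<1=88
halt.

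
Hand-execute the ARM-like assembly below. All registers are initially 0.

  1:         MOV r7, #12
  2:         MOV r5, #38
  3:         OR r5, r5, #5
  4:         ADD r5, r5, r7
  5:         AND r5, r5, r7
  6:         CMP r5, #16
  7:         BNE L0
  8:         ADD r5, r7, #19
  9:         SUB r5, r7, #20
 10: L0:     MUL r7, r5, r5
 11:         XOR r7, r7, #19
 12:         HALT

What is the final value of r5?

after MOV r7, #12: r7=12
after MOV r5, #38: r5=38
after OR r5, r5, #5: r5=38|5=39
after ADD r5, r5, r7: r5=39+12=51
after AND r5, r5, r7: r5=51&12=0
CMP r5, #16  (cmp 0,16)
BNE L0: taken
after MUL r7, r5, r5: r7=0*0=0
after XOR r7, r7, #19: r7=0^19=19
halt.

0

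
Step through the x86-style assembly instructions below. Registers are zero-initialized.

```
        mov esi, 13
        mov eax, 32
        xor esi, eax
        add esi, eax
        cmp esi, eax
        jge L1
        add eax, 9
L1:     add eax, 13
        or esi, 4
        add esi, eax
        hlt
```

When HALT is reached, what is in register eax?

esi=13
eax=32
esi=13^32=45
esi=45+32=77
cmp esi, eax  (cmp 77,32)
jge L1: taken
eax=32+13=45
esi=77|4=77
esi=77+45=122
halt.

45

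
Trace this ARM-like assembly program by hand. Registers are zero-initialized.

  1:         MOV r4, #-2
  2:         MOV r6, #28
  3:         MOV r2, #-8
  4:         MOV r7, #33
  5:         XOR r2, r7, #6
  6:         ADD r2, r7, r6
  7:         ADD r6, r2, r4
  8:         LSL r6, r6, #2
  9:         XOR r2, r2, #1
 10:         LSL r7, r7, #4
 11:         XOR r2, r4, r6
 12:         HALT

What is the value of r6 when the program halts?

MOV r4, #-2 → r4=-2
MOV r6, #28 → r6=28
MOV r2, #-8 → r2=-8
MOV r7, #33 → r7=33
XOR r2, r7, #6 → r2=33^6=39
ADD r2, r7, r6 → r2=33+28=61
ADD r6, r2, r4 → r6=61+(-2)=59
LSL r6, r6, #2 → r6=59<<2=236
XOR r2, r2, #1 → r2=61^1=60
LSL r7, r7, #4 → r7=33<<4=528
XOR r2, r4, r6 → r2=(-2)^236=-238
halt.

236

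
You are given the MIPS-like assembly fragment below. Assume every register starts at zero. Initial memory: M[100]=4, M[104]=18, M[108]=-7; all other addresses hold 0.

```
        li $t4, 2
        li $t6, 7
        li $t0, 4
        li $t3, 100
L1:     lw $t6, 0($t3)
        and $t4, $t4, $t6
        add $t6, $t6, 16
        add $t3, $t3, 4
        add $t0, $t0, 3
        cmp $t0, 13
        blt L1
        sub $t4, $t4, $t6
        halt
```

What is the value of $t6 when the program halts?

li $t4, 2 → $t4=2
li $t6, 7 → $t6=7
li $t0, 4 → $t0=4
li $t3, 100 → $t3=100
lw $t6, 0($t3) → $t6=M[100]=4
and $t4, $t4, $t6 → $t4=2&4=0
add $t6, $t6, 16 → $t6=4+16=20
add $t3, $t3, 4 → $t3=100+4=104
add $t0, $t0, 3 → $t0=4+3=7
cmp $t0, 13  (cmp 7,13)
blt L1: taken
lw $t6, 0($t3) → $t6=M[104]=18
and $t4, $t4, $t6 → $t4=0&18=0
add $t6, $t6, 16 → $t6=18+16=34
add $t3, $t3, 4 → $t3=104+4=108
add $t0, $t0, 3 → $t0=7+3=10
cmp $t0, 13  (cmp 10,13)
blt L1: taken
lw $t6, 0($t3) → $t6=M[108]=-7
and $t4, $t4, $t6 → $t4=0&(-7)=0
add $t6, $t6, 16 → $t6=(-7)+16=9
add $t3, $t3, 4 → $t3=108+4=112
add $t0, $t0, 3 → $t0=10+3=13
cmp $t0, 13  (cmp 13,13)
blt L1: not taken
sub $t4, $t4, $t6 → $t4=0-9=-9
halt.

9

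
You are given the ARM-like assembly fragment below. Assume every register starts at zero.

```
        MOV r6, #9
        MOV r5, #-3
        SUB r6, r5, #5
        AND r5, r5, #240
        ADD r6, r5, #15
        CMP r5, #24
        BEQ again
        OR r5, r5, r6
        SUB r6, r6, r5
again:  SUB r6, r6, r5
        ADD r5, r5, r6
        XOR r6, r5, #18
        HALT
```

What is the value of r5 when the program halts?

0

after MOV r6, #9: r6=9
after MOV r5, #-3: r5=-3
after SUB r6, r5, #5: r6=(-3)-5=-8
after AND r5, r5, #240: r5=(-3)&240=240
after ADD r6, r5, #15: r6=240+15=255
CMP r5, #24  (cmp 240,24)
BEQ again: not taken
after OR r5, r5, r6: r5=240|255=255
after SUB r6, r6, r5: r6=255-255=0
after SUB r6, r6, r5: r6=0-255=-255
after ADD r5, r5, r6: r5=255+(-255)=0
after XOR r6, r5, #18: r6=0^18=18
halt.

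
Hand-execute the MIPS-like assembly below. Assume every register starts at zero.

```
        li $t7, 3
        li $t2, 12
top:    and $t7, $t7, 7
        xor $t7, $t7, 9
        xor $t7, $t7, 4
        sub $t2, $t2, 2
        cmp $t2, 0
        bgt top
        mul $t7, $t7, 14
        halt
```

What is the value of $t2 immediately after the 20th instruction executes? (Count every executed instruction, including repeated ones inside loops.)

after li $t7, 3: $t7=3
after li $t2, 12: $t2=12
after and $t7, $t7, 7: $t7=3&7=3
after xor $t7, $t7, 9: $t7=3^9=10
after xor $t7, $t7, 4: $t7=10^4=14
after sub $t2, $t2, 2: $t2=12-2=10
cmp $t2, 0  (cmp 10,0)
bgt top: taken
after and $t7, $t7, 7: $t7=14&7=6
after xor $t7, $t7, 9: $t7=6^9=15
after xor $t7, $t7, 4: $t7=15^4=11
after sub $t2, $t2, 2: $t2=10-2=8
cmp $t2, 0  (cmp 8,0)
bgt top: taken
after and $t7, $t7, 7: $t7=11&7=3
after xor $t7, $t7, 9: $t7=3^9=10
after xor $t7, $t7, 4: $t7=10^4=14
after sub $t2, $t2, 2: $t2=8-2=6
cmp $t2, 0  (cmp 6,0)
bgt top: taken
After step 20: $t2 = 6.

6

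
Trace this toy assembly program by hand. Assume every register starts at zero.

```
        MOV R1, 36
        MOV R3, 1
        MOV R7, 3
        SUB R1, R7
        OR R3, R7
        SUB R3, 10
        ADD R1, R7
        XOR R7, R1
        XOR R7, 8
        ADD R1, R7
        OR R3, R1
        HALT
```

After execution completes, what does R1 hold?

MOV R1, 36 → R1=36
MOV R3, 1 → R3=1
MOV R7, 3 → R7=3
SUB R1, R7 → R1=36-3=33
OR R3, R7 → R3=1|3=3
SUB R3, 10 → R3=3-10=-7
ADD R1, R7 → R1=33+3=36
XOR R7, R1 → R7=3^36=39
XOR R7, 8 → R7=39^8=47
ADD R1, R7 → R1=36+47=83
OR R3, R1 → R3=(-7)|83=-5
halt.

83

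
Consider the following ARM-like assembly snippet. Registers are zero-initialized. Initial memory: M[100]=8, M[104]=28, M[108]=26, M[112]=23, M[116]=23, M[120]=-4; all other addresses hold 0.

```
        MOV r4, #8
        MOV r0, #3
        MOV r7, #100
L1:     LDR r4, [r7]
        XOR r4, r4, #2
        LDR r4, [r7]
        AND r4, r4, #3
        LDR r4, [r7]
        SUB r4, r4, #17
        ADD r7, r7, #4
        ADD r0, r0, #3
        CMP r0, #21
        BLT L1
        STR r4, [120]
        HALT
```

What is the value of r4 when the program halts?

-21

after MOV r4, #8: r4=8
after MOV r0, #3: r0=3
after MOV r7, #100: r7=100
after LDR r4, [r7]: r4=M[100]=8
after XOR r4, r4, #2: r4=8^2=10
after LDR r4, [r7]: r4=M[100]=8
after AND r4, r4, #3: r4=8&3=0
after LDR r4, [r7]: r4=M[100]=8
after SUB r4, r4, #17: r4=8-17=-9
after ADD r7, r7, #4: r7=100+4=104
after ADD r0, r0, #3: r0=3+3=6
CMP r0, #21  (cmp 6,21)
BLT L1: taken
after LDR r4, [r7]: r4=M[104]=28
after XOR r4, r4, #2: r4=28^2=30
after LDR r4, [r7]: r4=M[104]=28
after AND r4, r4, #3: r4=28&3=0
after LDR r4, [r7]: r4=M[104]=28
after SUB r4, r4, #17: r4=28-17=11
after ADD r7, r7, #4: r7=104+4=108
after ADD r0, r0, #3: r0=6+3=9
CMP r0, #21  (cmp 9,21)
BLT L1: taken
after LDR r4, [r7]: r4=M[108]=26
after XOR r4, r4, #2: r4=26^2=24
after LDR r4, [r7]: r4=M[108]=26
after AND r4, r4, #3: r4=26&3=2
after LDR r4, [r7]: r4=M[108]=26
after SUB r4, r4, #17: r4=26-17=9
after ADD r7, r7, #4: r7=108+4=112
after ADD r0, r0, #3: r0=9+3=12
CMP r0, #21  (cmp 12,21)
BLT L1: taken
after LDR r4, [r7]: r4=M[112]=23
after XOR r4, r4, #2: r4=23^2=21
after LDR r4, [r7]: r4=M[112]=23
after AND r4, r4, #3: r4=23&3=3
after LDR r4, [r7]: r4=M[112]=23
after SUB r4, r4, #17: r4=23-17=6
after ADD r7, r7, #4: r7=112+4=116
after ADD r0, r0, #3: r0=12+3=15
CMP r0, #21  (cmp 15,21)
BLT L1: taken
after LDR r4, [r7]: r4=M[116]=23
after XOR r4, r4, #2: r4=23^2=21
after LDR r4, [r7]: r4=M[116]=23
after AND r4, r4, #3: r4=23&3=3
after LDR r4, [r7]: r4=M[116]=23
after SUB r4, r4, #17: r4=23-17=6
after ADD r7, r7, #4: r7=116+4=120
after ADD r0, r0, #3: r0=15+3=18
CMP r0, #21  (cmp 18,21)
BLT L1: taken
after LDR r4, [r7]: r4=M[120]=-4
after XOR r4, r4, #2: r4=(-4)^2=-2
after LDR r4, [r7]: r4=M[120]=-4
after AND r4, r4, #3: r4=(-4)&3=0
after LDR r4, [r7]: r4=M[120]=-4
after SUB r4, r4, #17: r4=(-4)-17=-21
after ADD r7, r7, #4: r7=120+4=124
after ADD r0, r0, #3: r0=18+3=21
CMP r0, #21  (cmp 21,21)
BLT L1: not taken
STR r4, [120] → M[120]=-21
halt.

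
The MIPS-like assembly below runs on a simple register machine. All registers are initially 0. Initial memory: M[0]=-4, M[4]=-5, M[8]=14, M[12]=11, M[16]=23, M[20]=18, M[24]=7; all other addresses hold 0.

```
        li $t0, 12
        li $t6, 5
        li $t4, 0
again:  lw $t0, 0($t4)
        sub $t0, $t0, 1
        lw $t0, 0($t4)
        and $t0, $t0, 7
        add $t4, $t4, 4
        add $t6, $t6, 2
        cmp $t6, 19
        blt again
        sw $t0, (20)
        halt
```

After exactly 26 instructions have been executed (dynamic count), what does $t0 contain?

6

after li $t0, 12: $t0=12
after li $t6, 5: $t6=5
after li $t4, 0: $t4=0
after lw $t0, 0($t4): $t0=M[0]=-4
after sub $t0, $t0, 1: $t0=(-4)-1=-5
after lw $t0, 0($t4): $t0=M[0]=-4
after and $t0, $t0, 7: $t0=(-4)&7=4
after add $t4, $t4, 4: $t4=0+4=4
after add $t6, $t6, 2: $t6=5+2=7
cmp $t6, 19  (cmp 7,19)
blt again: taken
after lw $t0, 0($t4): $t0=M[4]=-5
after sub $t0, $t0, 1: $t0=(-5)-1=-6
after lw $t0, 0($t4): $t0=M[4]=-5
after and $t0, $t0, 7: $t0=(-5)&7=3
after add $t4, $t4, 4: $t4=4+4=8
after add $t6, $t6, 2: $t6=7+2=9
cmp $t6, 19  (cmp 9,19)
blt again: taken
after lw $t0, 0($t4): $t0=M[8]=14
after sub $t0, $t0, 1: $t0=14-1=13
after lw $t0, 0($t4): $t0=M[8]=14
after and $t0, $t0, 7: $t0=14&7=6
after add $t4, $t4, 4: $t4=8+4=12
after add $t6, $t6, 2: $t6=9+2=11
cmp $t6, 19  (cmp 11,19)
After step 26: $t0 = 6.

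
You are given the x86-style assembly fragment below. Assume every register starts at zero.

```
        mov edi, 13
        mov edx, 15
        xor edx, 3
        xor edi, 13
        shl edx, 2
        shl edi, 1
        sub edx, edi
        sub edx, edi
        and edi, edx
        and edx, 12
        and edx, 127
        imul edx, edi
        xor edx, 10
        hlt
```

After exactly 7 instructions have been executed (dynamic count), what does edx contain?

after mov edi, 13: edi=13
after mov edx, 15: edx=15
after xor edx, 3: edx=15^3=12
after xor edi, 13: edi=13^13=0
after shl edx, 2: edx=12<<2=48
after shl edi, 1: edi=0<<1=0
after sub edx, edi: edx=48-0=48
After step 7: edx = 48.

48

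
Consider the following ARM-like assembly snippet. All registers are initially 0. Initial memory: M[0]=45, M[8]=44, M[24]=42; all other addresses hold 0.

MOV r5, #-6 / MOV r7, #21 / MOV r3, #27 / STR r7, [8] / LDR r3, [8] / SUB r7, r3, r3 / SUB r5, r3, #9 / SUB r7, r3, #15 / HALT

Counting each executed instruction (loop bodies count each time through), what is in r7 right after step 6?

0

r5=-6
r7=21
r3=27
STR r7, [8] → M[8]=21
r3=M[8]=21
r7=21-21=0
After step 6: r7 = 0.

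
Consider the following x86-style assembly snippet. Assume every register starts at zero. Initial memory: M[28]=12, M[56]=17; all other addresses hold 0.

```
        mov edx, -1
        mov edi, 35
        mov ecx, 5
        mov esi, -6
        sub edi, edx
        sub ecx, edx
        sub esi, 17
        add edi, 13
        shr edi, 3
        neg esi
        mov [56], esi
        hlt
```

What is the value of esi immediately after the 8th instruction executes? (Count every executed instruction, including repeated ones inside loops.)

-23

after mov edx, -1: edx=-1
after mov edi, 35: edi=35
after mov ecx, 5: ecx=5
after mov esi, -6: esi=-6
after sub edi, edx: edi=35-(-1)=36
after sub ecx, edx: ecx=5-(-1)=6
after sub esi, 17: esi=(-6)-17=-23
after add edi, 13: edi=36+13=49
After step 8: esi = -23.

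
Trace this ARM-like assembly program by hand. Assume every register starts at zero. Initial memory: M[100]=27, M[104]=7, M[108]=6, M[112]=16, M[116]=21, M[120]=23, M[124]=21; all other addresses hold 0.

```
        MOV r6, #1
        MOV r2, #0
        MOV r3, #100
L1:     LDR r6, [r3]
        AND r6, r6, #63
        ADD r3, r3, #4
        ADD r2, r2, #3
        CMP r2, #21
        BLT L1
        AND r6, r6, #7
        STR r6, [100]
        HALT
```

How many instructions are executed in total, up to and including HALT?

48

MOV r6, #1 → r6=1
MOV r2, #0 → r2=0
MOV r3, #100 → r3=100
LDR r6, [r3] → r6=M[100]=27
AND r6, r6, #63 → r6=27&63=27
ADD r3, r3, #4 → r3=100+4=104
ADD r2, r2, #3 → r2=0+3=3
CMP r2, #21  (cmp 3,21)
BLT L1: taken
LDR r6, [r3] → r6=M[104]=7
AND r6, r6, #63 → r6=7&63=7
ADD r3, r3, #4 → r3=104+4=108
ADD r2, r2, #3 → r2=3+3=6
CMP r2, #21  (cmp 6,21)
BLT L1: taken
LDR r6, [r3] → r6=M[108]=6
AND r6, r6, #63 → r6=6&63=6
ADD r3, r3, #4 → r3=108+4=112
ADD r2, r2, #3 → r2=6+3=9
CMP r2, #21  (cmp 9,21)
BLT L1: taken
LDR r6, [r3] → r6=M[112]=16
AND r6, r6, #63 → r6=16&63=16
ADD r3, r3, #4 → r3=112+4=116
ADD r2, r2, #3 → r2=9+3=12
CMP r2, #21  (cmp 12,21)
BLT L1: taken
LDR r6, [r3] → r6=M[116]=21
AND r6, r6, #63 → r6=21&63=21
ADD r3, r3, #4 → r3=116+4=120
ADD r2, r2, #3 → r2=12+3=15
CMP r2, #21  (cmp 15,21)
BLT L1: taken
LDR r6, [r3] → r6=M[120]=23
AND r6, r6, #63 → r6=23&63=23
ADD r3, r3, #4 → r3=120+4=124
ADD r2, r2, #3 → r2=15+3=18
CMP r2, #21  (cmp 18,21)
BLT L1: taken
LDR r6, [r3] → r6=M[124]=21
AND r6, r6, #63 → r6=21&63=21
ADD r3, r3, #4 → r3=124+4=128
ADD r2, r2, #3 → r2=18+3=21
CMP r2, #21  (cmp 21,21)
BLT L1: not taken
AND r6, r6, #7 → r6=21&7=5
STR r6, [100] → M[100]=5
halt.
Total executed instructions: 48.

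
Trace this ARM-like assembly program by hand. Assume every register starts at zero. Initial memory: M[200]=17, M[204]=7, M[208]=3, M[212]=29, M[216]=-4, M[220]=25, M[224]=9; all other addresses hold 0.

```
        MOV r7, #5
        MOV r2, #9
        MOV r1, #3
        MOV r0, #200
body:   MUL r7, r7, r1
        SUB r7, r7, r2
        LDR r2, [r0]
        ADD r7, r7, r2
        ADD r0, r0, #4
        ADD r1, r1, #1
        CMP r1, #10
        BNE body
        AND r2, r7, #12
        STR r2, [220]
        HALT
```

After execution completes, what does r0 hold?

r7=5
r2=9
r1=3
r0=200
r7=5*3=15
r7=15-9=6
r2=M[200]=17
r7=6+17=23
r0=200+4=204
r1=3+1=4
CMP r1, #10  (cmp 4,10)
BNE body: taken
r7=23*4=92
r7=92-17=75
r2=M[204]=7
r7=75+7=82
r0=204+4=208
r1=4+1=5
CMP r1, #10  (cmp 5,10)
BNE body: taken
r7=82*5=410
r7=410-7=403
r2=M[208]=3
r7=403+3=406
r0=208+4=212
r1=5+1=6
CMP r1, #10  (cmp 6,10)
BNE body: taken
r7=406*6=2436
r7=2436-3=2433
r2=M[212]=29
r7=2433+29=2462
r0=212+4=216
r1=6+1=7
CMP r1, #10  (cmp 7,10)
BNE body: taken
r7=2462*7=17234
r7=17234-29=17205
r2=M[216]=-4
r7=17205+(-4)=17201
r0=216+4=220
r1=7+1=8
CMP r1, #10  (cmp 8,10)
BNE body: taken
r7=17201*8=137608
r7=137608-(-4)=137612
r2=M[220]=25
r7=137612+25=137637
r0=220+4=224
r1=8+1=9
CMP r1, #10  (cmp 9,10)
BNE body: taken
r7=137637*9=1238733
r7=1238733-25=1238708
r2=M[224]=9
r7=1238708+9=1238717
r0=224+4=228
r1=9+1=10
CMP r1, #10  (cmp 10,10)
BNE body: not taken
r2=1238717&12=12
STR r2, [220] → M[220]=12
halt.

228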